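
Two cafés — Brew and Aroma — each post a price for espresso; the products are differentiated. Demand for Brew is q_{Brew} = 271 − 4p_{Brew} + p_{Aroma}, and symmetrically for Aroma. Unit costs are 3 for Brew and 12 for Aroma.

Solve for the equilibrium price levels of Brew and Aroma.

41, 45

Brew's profit: π = (p_{Brew} − 3)(271 − 4p_{Brew} + p_{Aroma}).
∂π/∂p_{Brew} = 283 − 8p_{Brew} + p_{Aroma} = 0 ⇒ p_{Brew} = 35.375 + 0.125p_{Aroma}.
Similarly p_{Aroma} = 39.875 + 0.125p_{Brew}.
Plugging p_{Aroma} into Brew's best response: p_{Brew} = 35.375 + 0.125(39.875 + 0.125p_{Brew}) ⇒ (63/64)p_{Brew} = 2583/64, so p_{Brew} = 41.
Then p_{Aroma} = 39.875 + 0.125·41 = 45.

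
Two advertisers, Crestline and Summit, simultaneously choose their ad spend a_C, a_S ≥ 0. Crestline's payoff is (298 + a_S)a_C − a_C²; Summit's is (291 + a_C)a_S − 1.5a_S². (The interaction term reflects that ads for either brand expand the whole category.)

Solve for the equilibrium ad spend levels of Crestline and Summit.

Expanding Crestline's payoff: 298a_C + a_Sa_C − a_C².
∂π/∂a_C = 298 + a_S − 2a_C = 0, so a_C = 149 + 0.5a_S.
Likewise for Summit: a_S = 97 + (1/3)a_C.
Substituting the second reaction function into the first: a_C = 149 + 0.5(97 + (1/3)a_C), which gives (5/6)a_C = 197.5 ⇒ a_C = 237.
Then a_S = 97 + (1/3)·237 = 176.

237, 176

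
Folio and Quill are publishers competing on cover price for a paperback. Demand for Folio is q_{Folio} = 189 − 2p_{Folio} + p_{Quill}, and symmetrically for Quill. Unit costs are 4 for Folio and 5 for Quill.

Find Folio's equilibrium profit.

Folio's profit: π = (p_{Folio} − 4)(189 − 2p_{Folio} + p_{Quill}).
∂π/∂p_{Folio} = 197 − 4p_{Folio} + p_{Quill} = 0 ⇒ p_{Folio} = 49.25 + 0.25p_{Quill}.
Similarly p_{Quill} = 49.75 + 0.25p_{Folio}.
Solving the two reaction functions simultaneously: (1 − (0.25)(0.25))p_{Folio} = 49.25 + 0.25·49.75, so 0.9375p_{Folio} = 61.6875 and p_{Folio} = 65.8.
Then p_{Quill} = 49.75 + 0.25·65.8 = 66.2.
q_{Folio} = 189 − 2·65.8 + 66.2 = 123.6.
Profit = (65.8 − 4)·123.6 = 7638.48.

7638.48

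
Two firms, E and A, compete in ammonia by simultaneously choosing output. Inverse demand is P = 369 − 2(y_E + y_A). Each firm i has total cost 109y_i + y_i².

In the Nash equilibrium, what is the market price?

Firm E's profit: π = y_E(369 − 2(y_E + y_A)) − 109y_E − y_E².
∂π/∂y_E = 260 − 6y_E − 2y_A = 0, so y_E = 130/3 − (1/3)y_A.
Setting y_E = y_A in the reaction function: y_E = 130/3 − (1/3)y_E, so y_E = (130/3) / (4/3) = 32.5.
Equilibrium price: P = 369 − 2·65 = 239.

239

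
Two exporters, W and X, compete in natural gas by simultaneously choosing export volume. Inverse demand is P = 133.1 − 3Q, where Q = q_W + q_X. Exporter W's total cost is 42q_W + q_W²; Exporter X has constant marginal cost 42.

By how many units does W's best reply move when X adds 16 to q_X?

Exporter W's profit: π = q_W(133.1 − 3(q_W + q_X)) − 42q_W − q_W².
∂π/∂q_W = 91.1 − 8q_W − 3q_X = 0, so q_W = 11.3875 − 0.375q_X.
The reaction-function slope is −0.375, so a 16-unit rise in q_X moves q_W by −0.375 × 16 = −6. W's best response falls — the actions are strategic substitutes.

-6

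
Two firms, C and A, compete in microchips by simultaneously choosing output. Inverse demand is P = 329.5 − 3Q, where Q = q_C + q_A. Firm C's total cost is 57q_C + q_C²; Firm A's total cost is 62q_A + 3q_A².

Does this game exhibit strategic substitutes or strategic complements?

strategic substitutes

Firm C's profit: π = q_C(329.5 − 3(q_C + q_A)) − 57q_C − q_C².
∂π/∂q_C = 272.5 − 8q_C − 3q_A = 0, so q_C = 34.0625 − 0.375q_A.
The best-response slope dq_C/dq_A = −0.375 < 0: the reaction function is downward-sloping, so the choices are strategic substitutes.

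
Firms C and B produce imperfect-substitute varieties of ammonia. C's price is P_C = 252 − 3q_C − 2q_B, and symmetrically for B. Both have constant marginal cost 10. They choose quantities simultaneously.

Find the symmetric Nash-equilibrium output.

Firm C's profit: π = q_C(252 − 3q_C − 2q_B) − 10q_C.
∂π/∂q_C = 242 − 6q_C − 2q_B = 0 ⇒ q_C = 121/3 − (1/3)q_B.
Setting q_C = q_B in the reaction function: q_C = 121/3 − (1/3)q_C, so q_C = (121/3) / (4/3) = 30.25.

30.25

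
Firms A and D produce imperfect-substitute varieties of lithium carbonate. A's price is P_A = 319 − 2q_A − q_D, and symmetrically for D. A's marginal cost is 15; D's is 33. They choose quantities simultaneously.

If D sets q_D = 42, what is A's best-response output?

Firm A's profit: π = q_A(319 − 2q_A − q_D) − 15q_A.
∂π/∂q_A = 304 − 4q_A − q_D = 0 ⇒ q_A = 76 − 0.25q_D.
At q_D = 42: q_A = 76 − 0.25·42 = 65.5.

65.5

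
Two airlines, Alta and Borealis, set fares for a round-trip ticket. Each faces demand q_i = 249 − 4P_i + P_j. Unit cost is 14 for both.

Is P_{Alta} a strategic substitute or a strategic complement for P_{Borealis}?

strategic complements

Alta's profit: π = (P_{Alta} − 14)(249 − 4P_{Alta} + P_{Borealis}).
∂π/∂P_{Alta} = 305 − 8P_{Alta} + P_{Borealis} = 0 ⇒ P_{Alta} = 38.125 + 0.125P_{Borealis}.
The best-response slope dP_{Alta}/dP_{Borealis} = 0.125 > 0: the reaction function is upward-sloping, so the choices are strategic complements.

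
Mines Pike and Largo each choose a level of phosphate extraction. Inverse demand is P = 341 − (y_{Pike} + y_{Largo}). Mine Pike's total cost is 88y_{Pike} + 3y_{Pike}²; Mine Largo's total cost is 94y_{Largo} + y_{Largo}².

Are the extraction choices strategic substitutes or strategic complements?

strategic substitutes

Mine Pike's profit: π = y_{Pike}(341 − (y_{Pike} + y_{Largo})) − 88y_{Pike} − 3y_{Pike}².
∂π/∂y_{Pike} = 253 − 8y_{Pike} − y_{Largo} = 0, so y_{Pike} = 31.625 − 0.125y_{Largo}.
The best-response slope dy_{Pike}/dy_{Largo} = −0.125 < 0: the reaction function is downward-sloping, so the choices are strategic substitutes.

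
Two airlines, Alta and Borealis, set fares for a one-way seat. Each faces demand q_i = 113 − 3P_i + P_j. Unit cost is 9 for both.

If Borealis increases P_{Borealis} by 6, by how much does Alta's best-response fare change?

Alta's profit: π = (P_{Alta} − 9)(113 − 3P_{Alta} + P_{Borealis}).
∂π/∂P_{Alta} = 140 − 6P_{Alta} + P_{Borealis} = 0 ⇒ P_{Alta} = 70/3 + (1/6)P_{Borealis}.
The reaction-function slope is 1/6, so a 6-unit rise in P_{Borealis} moves P_{Alta} by 1/6 × 6 = 1. Alta's best response rises — the actions are strategic complements.

1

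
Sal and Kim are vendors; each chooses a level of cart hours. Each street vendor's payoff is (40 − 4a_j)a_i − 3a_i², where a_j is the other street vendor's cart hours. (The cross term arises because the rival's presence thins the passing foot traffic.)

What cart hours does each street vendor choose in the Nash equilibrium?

Sal's payoff is (40 − 4a_K)a_S − 3a_S².
∂π/∂a_S = 40 − 4a_K − 6a_S = 0, so a_S = 20/3 − (2/3)a_K.
Setting a_S = a_K in the reaction function: a_S = 20/3 − (2/3)a_S, so a_S = (20/3) / (5/3) = 4.

4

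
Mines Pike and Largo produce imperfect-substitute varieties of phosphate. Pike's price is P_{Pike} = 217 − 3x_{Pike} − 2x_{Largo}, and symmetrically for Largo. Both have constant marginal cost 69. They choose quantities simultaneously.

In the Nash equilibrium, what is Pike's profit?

Mine Pike's profit: π = x_{Pike}(217 − 3x_{Pike} − 2x_{Largo}) − 69x_{Pike}.
∂π/∂x_{Pike} = 148 − 6x_{Pike} − 2x_{Largo} = 0 ⇒ x_{Pike} = 74/3 − (1/3)x_{Largo}.
The game is symmetric, so in equilibrium x_{Largo} = x_{Pike}: the reaction function gives (4/3)x_{Pike} = 74/3, hence x_{Pike} = 18.5.
P_{Pike} = 217 − 3·18.5 − 2·18.5 = 124.5.
Profit = (124.5 − 69)·18.5 = 1026.75.

1026.75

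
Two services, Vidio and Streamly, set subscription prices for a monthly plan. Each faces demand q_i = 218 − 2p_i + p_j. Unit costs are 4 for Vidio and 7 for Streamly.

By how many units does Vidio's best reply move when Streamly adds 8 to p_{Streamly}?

2

Vidio's profit: π = (p_{Vidio} − 4)(218 − 2p_{Vidio} + p_{Streamly}).
∂π/∂p_{Vidio} = 226 − 4p_{Vidio} + p_{Streamly} = 0 ⇒ p_{Vidio} = 56.5 + 0.25p_{Streamly}.
The reaction-function slope is 0.25, so an 8-unit rise in p_{Streamly} moves p_{Vidio} by 0.25 × 8 = 2. Vidio's best response rises — the actions are strategic complements.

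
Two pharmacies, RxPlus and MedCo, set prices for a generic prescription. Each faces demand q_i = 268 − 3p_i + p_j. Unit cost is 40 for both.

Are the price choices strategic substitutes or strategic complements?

strategic complements

RxPlus's profit: π = (p_{RxPlus} − 40)(268 − 3p_{RxPlus} + p_{MedCo}).
∂π/∂p_{RxPlus} = 388 − 6p_{RxPlus} + p_{MedCo} = 0 ⇒ p_{RxPlus} = 194/3 + (1/6)p_{MedCo}.
The best-response slope dp_{RxPlus}/dp_{MedCo} = 1/6 > 0: the reaction function is upward-sloping, so the choices are strategic complements.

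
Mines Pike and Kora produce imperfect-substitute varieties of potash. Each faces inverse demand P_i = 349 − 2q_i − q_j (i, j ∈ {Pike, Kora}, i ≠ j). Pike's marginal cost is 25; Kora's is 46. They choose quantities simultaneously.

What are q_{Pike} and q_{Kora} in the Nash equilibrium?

Mine Pike's profit: π = q_{Pike}(349 − 2q_{Pike} − q_{Kora}) − 25q_{Pike}.
∂π/∂q_{Pike} = 324 − 4q_{Pike} − q_{Kora} = 0 ⇒ q_{Pike} = 81 − 0.25q_{Kora}.
Similarly q_{Kora} = 75.75 − 0.25q_{Pike}.
Plugging q_{Kora} into Pike's best response: q_{Pike} = 81 − 0.25(75.75 − 0.25q_{Pike}) ⇒ 0.9375q_{Pike} = 62.0625, so q_{Pike} = 66.2.
Then q_{Kora} = 75.75 − 0.25·66.2 = 59.2.

66.2, 59.2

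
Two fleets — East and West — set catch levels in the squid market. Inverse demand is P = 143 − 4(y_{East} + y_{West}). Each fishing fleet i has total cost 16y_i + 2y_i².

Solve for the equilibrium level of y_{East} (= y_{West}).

Fishing fleet East's profit: π = y_{East}(143 − 4(y_{East} + y_{West})) − 16y_{East} − 2y_{East}².
∂π/∂y_{East} = 127 − 12y_{East} − 4y_{West} = 0, so y_{East} = 127/12 − (1/3)y_{West}.
Setting y_{East} = y_{West} in the reaction function: y_{East} = 127/12 − (1/3)y_{East}, so y_{East} = (127/12) / (4/3) = 7.9375.

7.9375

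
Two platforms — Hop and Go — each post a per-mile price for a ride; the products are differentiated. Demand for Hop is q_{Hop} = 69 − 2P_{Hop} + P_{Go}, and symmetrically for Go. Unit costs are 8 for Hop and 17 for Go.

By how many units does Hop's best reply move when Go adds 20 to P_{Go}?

5

Hop's profit: π = (P_{Hop} − 8)(69 − 2P_{Hop} + P_{Go}).
∂π/∂P_{Hop} = 85 − 4P_{Hop} + P_{Go} = 0 ⇒ P_{Hop} = 21.25 + 0.25P_{Go}.
The reaction-function slope is 0.25, so a 20-unit rise in P_{Go} moves P_{Hop} by 0.25 × 20 = 5. Hop's best response rises — the actions are strategic complements.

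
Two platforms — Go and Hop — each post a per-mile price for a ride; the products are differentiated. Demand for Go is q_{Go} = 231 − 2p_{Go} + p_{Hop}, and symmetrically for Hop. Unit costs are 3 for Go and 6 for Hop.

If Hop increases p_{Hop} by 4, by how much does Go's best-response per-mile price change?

Go's profit: π = (p_{Go} − 3)(231 − 2p_{Go} + p_{Hop}).
∂π/∂p_{Go} = 237 − 4p_{Go} + p_{Hop} = 0 ⇒ p_{Go} = 59.25 + 0.25p_{Hop}.
The reaction-function slope is 0.25, so a 4-unit rise in p_{Hop} moves p_{Go} by 0.25 × 4 = 1. Go's best response rises — the actions are strategic complements.

1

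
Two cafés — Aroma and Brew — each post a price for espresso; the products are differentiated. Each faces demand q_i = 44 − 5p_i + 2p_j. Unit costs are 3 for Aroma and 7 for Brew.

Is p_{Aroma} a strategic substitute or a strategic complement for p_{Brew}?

Aroma's profit: π = (p_{Aroma} − 3)(44 − 5p_{Aroma} + 2p_{Brew}).
∂π/∂p_{Aroma} = 59 − 10p_{Aroma} + 2p_{Brew} = 0 ⇒ p_{Aroma} = 5.9 + 0.2p_{Brew}.
The best-response slope dp_{Aroma}/dp_{Brew} = 0.2 > 0: the reaction function is upward-sloping, so the choices are strategic complements.

strategic complements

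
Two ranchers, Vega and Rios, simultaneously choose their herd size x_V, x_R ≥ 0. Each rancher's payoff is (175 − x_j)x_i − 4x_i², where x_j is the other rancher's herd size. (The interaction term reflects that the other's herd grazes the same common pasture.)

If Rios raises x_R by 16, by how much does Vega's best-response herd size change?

Vega's payoff is (175 − x_R)x_V − 4x_V².
∂π/∂x_V = 175 − x_R − 8x_V = 0, so x_V = 21.875 − 0.125x_R.
The reaction-function slope is −0.125, so a 16-unit rise in x_R moves x_V by −0.125 × 16 = −2. Vega's best response falls — the actions are strategic substitutes.

-2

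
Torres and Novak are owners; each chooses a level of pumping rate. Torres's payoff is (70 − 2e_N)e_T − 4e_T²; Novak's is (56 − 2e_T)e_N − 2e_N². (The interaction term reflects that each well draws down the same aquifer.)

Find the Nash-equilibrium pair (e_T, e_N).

6, 11

Expanding Torres's payoff: 70e_T − 2e_Ne_T − 4e_T².
∂π/∂e_T = 70 − 2e_N − 8e_T = 0, so e_T = 8.75 − 0.25e_N.
Likewise for Novak: e_N = 14 − 0.5e_T.
Plugging e_N into Torres's best response: e_T = 8.75 − 0.25(14 − 0.5e_T) ⇒ 0.875e_T = 5.25, so e_T = 6.
Then e_N = 14 − 0.5·6 = 11.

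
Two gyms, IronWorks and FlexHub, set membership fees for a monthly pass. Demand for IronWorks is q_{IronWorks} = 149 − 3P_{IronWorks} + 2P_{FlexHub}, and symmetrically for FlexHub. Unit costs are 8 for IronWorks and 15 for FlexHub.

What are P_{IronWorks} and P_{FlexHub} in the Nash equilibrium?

IronWorks's profit: π = (P_{IronWorks} − 8)(149 − 3P_{IronWorks} + 2P_{FlexHub}).
∂π/∂P_{IronWorks} = 173 − 6P_{IronWorks} + 2P_{FlexHub} = 0 ⇒ P_{IronWorks} = 173/6 + (1/3)P_{FlexHub}.
Similarly P_{FlexHub} = 97/3 + (1/3)P_{IronWorks}.
Plugging P_{FlexHub} into IronWorks's best response: P_{IronWorks} = 173/6 + (1/3)(97/3 + (1/3)P_{IronWorks}) ⇒ (8/9)P_{IronWorks} = 713/18, so P_{IronWorks} = 44.5625.
Then P_{FlexHub} = 97/3 + (1/3)·44.5625 = 47.1875.

44.5625, 47.1875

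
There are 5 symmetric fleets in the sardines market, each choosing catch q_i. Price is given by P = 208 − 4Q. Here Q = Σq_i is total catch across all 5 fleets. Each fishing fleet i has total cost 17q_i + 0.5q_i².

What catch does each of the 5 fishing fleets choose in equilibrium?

7.64

A representative fishing fleet's profit is π_i = q_i(208 − 4Q) − 17q_i − 0.5q_i², with Q = q_i + Σ_{j≠i} q_j.
First-order condition: 191 − 9q_i − 4Σ_{j≠i} q_j = 0.
In a symmetric equilibrium every fishing fleet chooses the same q, so Σ_{j≠i} q_j = 4q. The condition becomes 191 − 25q = 0, giving q = 191/25 = 7.64.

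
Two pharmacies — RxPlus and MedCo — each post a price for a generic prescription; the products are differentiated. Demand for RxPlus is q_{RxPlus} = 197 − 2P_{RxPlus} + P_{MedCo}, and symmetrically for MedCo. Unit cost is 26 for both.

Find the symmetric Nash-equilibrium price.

83

RxPlus's profit: π = (P_{RxPlus} − 26)(197 − 2P_{RxPlus} + P_{MedCo}).
∂π/∂P_{RxPlus} = 249 − 4P_{RxPlus} + P_{MedCo} = 0 ⇒ P_{RxPlus} = 62.25 + 0.25P_{MedCo}.
Setting P_{RxPlus} = P_{MedCo} in the reaction function: P_{RxPlus} = 62.25 + 0.25P_{RxPlus}, so P_{RxPlus} = 62.25 / 0.75 = 83.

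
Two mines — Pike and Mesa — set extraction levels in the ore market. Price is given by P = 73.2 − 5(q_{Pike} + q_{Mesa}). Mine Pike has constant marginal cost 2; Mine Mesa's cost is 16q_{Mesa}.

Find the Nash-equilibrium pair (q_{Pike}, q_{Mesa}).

5.68, 2.88

Mine Pike's profit: π = q_{Pike}(73.2 − 5(q_{Pike} + q_{Mesa})) − 2q_{Pike}.
∂π/∂q_{Pike} = 71.2 − 10q_{Pike} − 5q_{Mesa} = 0, so q_{Pike} = 7.12 − 0.5q_{Mesa}.
By the same steps for Mesa: q_{Mesa} = 5.72 − 0.5q_{Pike}.
Solving the two reaction functions simultaneously: (1 − (−0.5)(−0.5))q_{Pike} = 7.12 − 0.5·5.72, so 0.75q_{Pike} = 4.26 and q_{Pike} = 5.68.
Then q_{Mesa} = 5.72 − 0.5·5.68 = 2.88.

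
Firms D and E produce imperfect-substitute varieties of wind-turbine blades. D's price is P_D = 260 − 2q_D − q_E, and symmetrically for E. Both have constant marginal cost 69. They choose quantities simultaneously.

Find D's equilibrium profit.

Firm D's profit: π = q_D(260 − 2q_D − q_E) − 69q_D.
∂π/∂q_D = 191 − 4q_D − q_E = 0 ⇒ q_D = 47.75 − 0.25q_E.
By symmetry q_E = q_D; substituting into the reaction function, 1.25q_D = 47.75 and q_D = 38.2.
P_D = 260 − 2·38.2 − 38.2 = 145.4.
Profit = (145.4 − 69)·38.2 = 2918.48.

2918.48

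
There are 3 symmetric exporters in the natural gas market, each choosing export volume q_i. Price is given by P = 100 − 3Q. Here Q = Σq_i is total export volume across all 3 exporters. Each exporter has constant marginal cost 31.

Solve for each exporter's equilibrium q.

A representative exporter's profit is π_i = q_i(100 − 3Q) − 31q_i, with Q = q_i + Σ_{j≠i} q_j.
First-order condition: 69 − 6q_i − 3Σ_{j≠i} q_j = 0.
Imposing symmetry (q_j = q for all j) turns Σ_{j≠i} q_j into 2q, so 69 = 12q and q = 5.75.

5.75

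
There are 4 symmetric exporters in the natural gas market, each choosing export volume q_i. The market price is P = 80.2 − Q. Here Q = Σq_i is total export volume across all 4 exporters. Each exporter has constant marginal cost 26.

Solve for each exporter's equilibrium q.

10.84

A representative exporter's profit is π_i = q_i(80.2 − Q) − 26q_i, with Q = q_i + Σ_{j≠i} q_j.
First-order condition: 54.2 − 2q_i − Σ_{j≠i} q_j = 0.
Imposing symmetry (q_j = q for all j) turns Σ_{j≠i} q_j into 3q, so 54.2 = 5q and q = 10.84.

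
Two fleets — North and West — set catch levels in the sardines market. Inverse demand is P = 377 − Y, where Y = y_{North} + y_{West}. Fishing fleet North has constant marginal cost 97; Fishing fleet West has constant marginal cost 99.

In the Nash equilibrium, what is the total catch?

Fishing fleet North's profit: π = y_{North}(377 − (y_{North} + y_{West})) − 97y_{North}.
∂π/∂y_{North} = 280 − 2y_{North} − y_{West} = 0, so y_{North} = 140 − 0.5y_{West}.
By the same steps for West: y_{West} = 139 − 0.5y_{North}.
Solving the two reaction functions simultaneously: (1 − (−0.5)(−0.5))y_{North} = 140 − 0.5·139, so 0.75y_{North} = 70.5 and y_{North} = 94.
Then y_{West} = 139 − 0.5·94 = 92.
Total catch: 94 + 92 = 186.

186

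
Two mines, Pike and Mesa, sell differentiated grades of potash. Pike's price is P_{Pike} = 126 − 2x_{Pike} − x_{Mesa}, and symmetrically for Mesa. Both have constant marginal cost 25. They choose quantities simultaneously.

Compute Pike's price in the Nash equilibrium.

65.4

Mine Pike's profit: π = x_{Pike}(126 − 2x_{Pike} − x_{Mesa}) − 25x_{Pike}.
∂π/∂x_{Pike} = 101 − 4x_{Pike} − x_{Mesa} = 0 ⇒ x_{Pike} = 25.25 − 0.25x_{Mesa}.
Setting x_{Pike} = x_{Mesa} in the reaction function: x_{Pike} = 25.25 − 0.25x_{Pike}, so x_{Pike} = 25.25 / 1.25 = 20.2.
P_{Pike} = 126 − 2·20.2 − 20.2 = 65.4.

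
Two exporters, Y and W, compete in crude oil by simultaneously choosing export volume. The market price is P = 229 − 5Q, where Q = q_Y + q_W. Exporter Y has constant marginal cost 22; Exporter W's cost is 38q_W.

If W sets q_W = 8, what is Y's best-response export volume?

16.7

Exporter Y's profit: π = q_Y(229 − 5(q_Y + q_W)) − 22q_Y.
∂π/∂q_Y = 207 − 10q_Y − 5q_W = 0, so q_Y = 20.7 − 0.5q_W.
At q_W = 8: q_Y = 20.7 − 0.5·8 = 16.7.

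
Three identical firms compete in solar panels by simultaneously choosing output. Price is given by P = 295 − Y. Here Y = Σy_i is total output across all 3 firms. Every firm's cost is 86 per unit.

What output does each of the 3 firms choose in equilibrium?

52.25

A representative firm's profit is π_i = y_i(295 − Y) − 86y_i, with Y = y_i + Σ_{j≠i} y_j.
First-order condition: 209 − 2y_i − Σ_{j≠i} y_j = 0.
Imposing symmetry (y_j = y for all j) turns Σ_{j≠i} y_j into 2y, so 209 = 4y and y = 52.25.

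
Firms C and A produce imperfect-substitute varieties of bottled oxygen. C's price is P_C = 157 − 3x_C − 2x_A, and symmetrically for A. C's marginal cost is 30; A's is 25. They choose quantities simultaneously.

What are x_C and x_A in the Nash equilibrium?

Firm C's profit: π = x_C(157 − 3x_C − 2x_A) − 30x_C.
∂π/∂x_C = 127 − 6x_C − 2x_A = 0 ⇒ x_C = 127/6 − (1/3)x_A.
Similarly x_A = 22 − (1/3)x_C.
Solving the two reaction functions simultaneously: (1 − (−1/3)(−1/3))x_C = 127/6 − (1/3)·22, so (8/9)x_C = 83/6 and x_C = 15.5625.
Then x_A = 22 − (1/3)·15.5625 = 16.8125.

15.5625, 16.8125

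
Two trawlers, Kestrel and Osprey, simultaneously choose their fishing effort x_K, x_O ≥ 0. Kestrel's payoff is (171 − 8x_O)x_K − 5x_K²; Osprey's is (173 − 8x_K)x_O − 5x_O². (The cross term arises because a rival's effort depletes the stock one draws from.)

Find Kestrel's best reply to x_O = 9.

Expanding Kestrel's payoff: 171x_K − 8x_Ox_K − 5x_K².
∂π/∂x_K = 171 − 8x_O − 10x_K = 0, so x_K = 17.1 − 0.8x_O.
At x_O = 9: x_K = 17.1 − 0.8·9 = 9.9.

9.9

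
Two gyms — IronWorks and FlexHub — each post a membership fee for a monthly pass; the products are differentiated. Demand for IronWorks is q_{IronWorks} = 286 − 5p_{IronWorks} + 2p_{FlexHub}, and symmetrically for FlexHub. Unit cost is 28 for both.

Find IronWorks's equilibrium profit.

3187.8125

IronWorks's profit: π = (p_{IronWorks} − 28)(286 − 5p_{IronWorks} + 2p_{FlexHub}).
∂π/∂p_{IronWorks} = 426 − 10p_{IronWorks} + 2p_{FlexHub} = 0 ⇒ p_{IronWorks} = 42.6 + 0.2p_{FlexHub}.
The game is symmetric, so in equilibrium p_{FlexHub} = p_{IronWorks}: the reaction function gives 0.8p_{IronWorks} = 42.6, hence p_{IronWorks} = 53.25.
q_{IronWorks} = 286 − 5·53.25 + 2·53.25 = 126.25.
Profit = (53.25 − 28)·126.25 = 3187.8125.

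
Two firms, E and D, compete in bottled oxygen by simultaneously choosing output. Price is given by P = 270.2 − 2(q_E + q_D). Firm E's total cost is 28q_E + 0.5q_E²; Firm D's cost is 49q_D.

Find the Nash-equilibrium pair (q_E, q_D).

Firm E's profit: π = q_E(270.2 − 2(q_E + q_D)) − 28q_E − 0.5q_E².
∂π/∂q_E = 242.2 − 5q_E − 2q_D = 0, so q_E = 48.44 − 0.4q_D.
For D: ∂π/∂q_D = 221.2 − 4q_D − 2q_E = 0 ⇒ q_D = 55.3 − 0.5q_E.
Plugging q_D into E's best response: q_E = 48.44 − 0.4(55.3 − 0.5q_E) ⇒ 0.8q_E = 26.32, so q_E = 32.9.
Then q_D = 55.3 − 0.5·32.9 = 38.85.

32.9, 38.85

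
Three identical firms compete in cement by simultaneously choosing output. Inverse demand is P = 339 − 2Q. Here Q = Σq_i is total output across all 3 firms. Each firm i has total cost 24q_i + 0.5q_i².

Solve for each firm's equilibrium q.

A representative firm's profit is π_i = q_i(339 − 2Q) − 24q_i − 0.5q_i², with Q = q_i + Σ_{j≠i} q_j.
First-order condition: 315 − 5q_i − 2Σ_{j≠i} q_j = 0.
With identical firms, set every q_j = q: then 315 − 5q − 4q = 0, i.e. q = 315/9 = 35.

35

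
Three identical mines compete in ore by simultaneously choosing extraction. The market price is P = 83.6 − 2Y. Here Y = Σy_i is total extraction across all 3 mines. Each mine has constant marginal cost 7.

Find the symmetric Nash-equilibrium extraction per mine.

9.575

A representative mine's profit is π_i = y_i(83.6 − 2Y) − 7y_i, with Y = y_i + Σ_{j≠i} y_j.
First-order condition: 76.6 − 4y_i − 2Σ_{j≠i} y_j = 0.
With identical mines, set every y_j = y: then 76.6 − 4y − 4y = 0, i.e. y = 76.6/8 = 9.575.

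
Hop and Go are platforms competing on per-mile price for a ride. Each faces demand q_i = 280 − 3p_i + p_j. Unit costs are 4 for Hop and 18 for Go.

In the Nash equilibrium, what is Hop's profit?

9274.08

Hop's profit: π = (p_{Hop} − 4)(280 − 3p_{Hop} + p_{Go}).
∂π/∂p_{Hop} = 292 − 6p_{Hop} + p_{Go} = 0 ⇒ p_{Hop} = 146/3 + (1/6)p_{Go}.
Similarly p_{Go} = 167/3 + (1/6)p_{Hop}.
Solving the two reaction functions simultaneously: (1 − (1/6)(1/6))p_{Hop} = 146/3 + (1/6)·(167/3), so (35/36)p_{Hop} = 1043/18 and p_{Hop} = 59.6.
Then p_{Go} = 167/3 + (1/6)·59.6 = 65.6.
q_{Hop} = 280 − 3·59.6 + 65.6 = 166.8.
Profit = (59.6 − 4)·166.8 = 9274.08.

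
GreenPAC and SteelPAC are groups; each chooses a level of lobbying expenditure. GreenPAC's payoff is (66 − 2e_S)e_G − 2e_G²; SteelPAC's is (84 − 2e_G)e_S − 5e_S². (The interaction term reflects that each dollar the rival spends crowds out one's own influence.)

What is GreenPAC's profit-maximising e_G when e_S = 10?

Expanding GreenPAC's payoff: 66e_G − 2e_Se_G − 2e_G².
∂π/∂e_G = 66 − 2e_S − 4e_G = 0, so e_G = 16.5 − 0.5e_S.
At e_S = 10: e_G = 16.5 − 0.5·10 = 11.5.

11.5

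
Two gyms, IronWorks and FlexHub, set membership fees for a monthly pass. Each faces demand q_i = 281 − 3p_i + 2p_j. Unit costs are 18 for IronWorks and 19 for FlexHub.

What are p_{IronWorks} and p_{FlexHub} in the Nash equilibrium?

IronWorks's profit: π = (p_{IronWorks} − 18)(281 − 3p_{IronWorks} + 2p_{FlexHub}).
∂π/∂p_{IronWorks} = 335 − 6p_{IronWorks} + 2p_{FlexHub} = 0 ⇒ p_{IronWorks} = 335/6 + (1/3)p_{FlexHub}.
Similarly p_{FlexHub} = 169/3 + (1/3)p_{IronWorks}.
Substituting the second reaction function into the first: p_{IronWorks} = 335/6 + (1/3)(169/3 + (1/3)p_{IronWorks}), which gives (8/9)p_{IronWorks} = 1343/18 ⇒ p_{IronWorks} = 83.9375.
Then p_{FlexHub} = 169/3 + (1/3)·83.9375 = 84.3125.

83.9375, 84.3125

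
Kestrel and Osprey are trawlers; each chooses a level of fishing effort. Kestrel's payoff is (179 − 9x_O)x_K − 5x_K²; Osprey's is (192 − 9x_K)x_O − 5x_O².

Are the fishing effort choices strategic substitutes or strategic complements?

Expanding Kestrel's payoff: 179x_K − 9x_Ox_K − 5x_K².
∂π/∂x_K = 179 − 9x_O − 10x_K = 0, so x_K = 17.9 − 0.9x_O.
The best-response slope dx_K/dx_O = −0.9 < 0: the reaction function is downward-sloping, so the choices are strategic substitutes.

strategic substitutes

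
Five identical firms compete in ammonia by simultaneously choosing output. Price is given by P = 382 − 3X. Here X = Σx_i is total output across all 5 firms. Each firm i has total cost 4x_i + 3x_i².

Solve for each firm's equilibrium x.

15.75

A representative firm's profit is π_i = x_i(382 − 3X) − 4x_i − 3x_i², with X = x_i + Σ_{j≠i} x_j.
First-order condition: 378 − 12x_i − 3Σ_{j≠i} x_j = 0.
With identical firms, set every x_j = x: then 378 − 12x − 12x = 0, i.e. x = 378/24 = 15.75.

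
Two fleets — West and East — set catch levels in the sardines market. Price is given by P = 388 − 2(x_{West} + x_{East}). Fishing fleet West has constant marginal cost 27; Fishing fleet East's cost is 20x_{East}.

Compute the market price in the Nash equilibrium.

145

Fishing fleet West's profit: π = x_{West}(388 − 2(x_{West} + x_{East})) − 27x_{West}.
∂π/∂x_{West} = 361 − 4x_{West} − 2x_{East} = 0, so x_{West} = 90.25 − 0.5x_{East}.
By the same steps for East: x_{East} = 92 − 0.5x_{West}.
Solving the two reaction functions simultaneously: (1 − (−0.5)(−0.5))x_{West} = 90.25 − 0.5·92, so 0.75x_{West} = 44.25 and x_{West} = 59.
Then x_{East} = 92 − 0.5·59 = 62.5.
Equilibrium price: P = 388 − 2·121.5 = 145.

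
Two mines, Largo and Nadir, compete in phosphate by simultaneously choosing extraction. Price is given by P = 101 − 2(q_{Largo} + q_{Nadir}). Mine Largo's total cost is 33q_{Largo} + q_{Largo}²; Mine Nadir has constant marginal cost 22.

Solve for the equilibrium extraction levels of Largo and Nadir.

Mine Largo's profit: π = q_{Largo}(101 − 2(q_{Largo} + q_{Nadir})) − 33q_{Largo} − q_{Largo}².
∂π/∂q_{Largo} = 68 − 6q_{Largo} − 2q_{Nadir} = 0, so q_{Largo} = 34/3 − (1/3)q_{Nadir}.
For Nadir: ∂π/∂q_{Nadir} = 79 − 4q_{Nadir} − 2q_{Largo} = 0 ⇒ q_{Nadir} = 19.75 − 0.5q_{Largo}.
Solving the two reaction functions simultaneously: (1 − (−1/3)(−0.5))q_{Largo} = 34/3 − (1/3)·19.75, so (5/6)q_{Largo} = 4.75 and q_{Largo} = 5.7.
Then q_{Nadir} = 19.75 − 0.5·5.7 = 16.9.

5.7, 16.9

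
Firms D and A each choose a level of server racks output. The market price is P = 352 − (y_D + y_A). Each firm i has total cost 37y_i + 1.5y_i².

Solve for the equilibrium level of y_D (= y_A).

Firm D's profit: π = y_D(352 − (y_D + y_A)) − 37y_D − 1.5y_D².
∂π/∂y_D = 315 − 5y_D − y_A = 0, so y_D = 63 − 0.2y_A.
Setting y_D = y_A in the reaction function: y_D = 63 − 0.2y_D, so y_D = 63 / 1.2 = 52.5.

52.5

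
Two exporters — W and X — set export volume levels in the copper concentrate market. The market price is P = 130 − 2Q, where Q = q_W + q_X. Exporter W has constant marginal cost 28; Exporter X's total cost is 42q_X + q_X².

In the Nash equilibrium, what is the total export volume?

29.2

Exporter W's profit: π = q_W(130 − 2(q_W + q_X)) − 28q_W.
∂π/∂q_W = 102 − 4q_W − 2q_X = 0, so q_W = 25.5 − 0.5q_X.
For X: ∂π/∂q_X = 88 − 6q_X − 2q_W = 0 ⇒ q_X = 44/3 − (1/3)q_W.
Substituting the second reaction function into the first: q_W = 25.5 − 0.5(44/3 − (1/3)q_W), which gives (5/6)q_W = 109/6 ⇒ q_W = 21.8.
Then q_X = 44/3 − (1/3)·21.8 = 7.4.
Total export volume: 21.8 + 7.4 = 29.2.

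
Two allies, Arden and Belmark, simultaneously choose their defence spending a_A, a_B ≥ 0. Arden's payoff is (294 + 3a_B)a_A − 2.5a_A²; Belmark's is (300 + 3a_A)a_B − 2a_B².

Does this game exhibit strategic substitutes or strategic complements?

Expanding Arden's payoff: 294a_A + 3a_Ba_A − 2.5a_A².
∂π/∂a_A = 294 + 3a_B − 5a_A = 0, so a_A = 58.8 + 0.6a_B.
The best-response slope da_A/da_B = 0.6 > 0: the reaction function is upward-sloping, so the choices are strategic complements.

strategic complements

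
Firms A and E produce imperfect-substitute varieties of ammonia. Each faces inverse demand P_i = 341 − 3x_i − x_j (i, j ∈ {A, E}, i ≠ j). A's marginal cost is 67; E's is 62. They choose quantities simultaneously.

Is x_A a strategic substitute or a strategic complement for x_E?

Firm A's profit: π = x_A(341 − 3x_A − x_E) − 67x_A.
∂π/∂x_A = 274 − 6x_A − x_E = 0 ⇒ x_A = 137/3 − (1/6)x_E.
The best-response slope dx_A/dx_E = −1/6 < 0: the reaction function is downward-sloping, so the choices are strategic substitutes.

strategic substitutes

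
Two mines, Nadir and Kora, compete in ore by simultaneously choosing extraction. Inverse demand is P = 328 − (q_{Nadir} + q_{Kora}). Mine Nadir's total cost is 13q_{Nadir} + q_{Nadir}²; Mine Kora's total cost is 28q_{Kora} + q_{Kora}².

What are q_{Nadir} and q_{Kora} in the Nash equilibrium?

Mine Nadir's profit: π = q_{Nadir}(328 − (q_{Nadir} + q_{Kora})) − 13q_{Nadir} − q_{Nadir}².
∂π/∂q_{Nadir} = 315 − 4q_{Nadir} − q_{Kora} = 0, so q_{Nadir} = 78.75 − 0.25q_{Kora}.
By the same steps for Kora: q_{Kora} = 75 − 0.25q_{Nadir}.
Substituting the second reaction function into the first: q_{Nadir} = 78.75 − 0.25(75 − 0.25q_{Nadir}), which gives 0.9375q_{Nadir} = 60 ⇒ q_{Nadir} = 64.
Then q_{Kora} = 75 − 0.25·64 = 59.

64, 59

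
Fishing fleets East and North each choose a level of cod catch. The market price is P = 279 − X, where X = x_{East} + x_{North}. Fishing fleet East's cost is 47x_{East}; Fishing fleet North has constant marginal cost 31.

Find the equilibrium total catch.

Fishing fleet East's profit: π = x_{East}(279 − (x_{East} + x_{North})) − 47x_{East}.
∂π/∂x_{East} = 232 − 2x_{East} − x_{North} = 0, so x_{East} = 116 − 0.5x_{North}.
By the same steps for North: x_{North} = 124 − 0.5x_{East}.
Plugging x_{North} into East's best response: x_{East} = 116 − 0.5(124 − 0.5x_{East}) ⇒ 0.75x_{East} = 54, so x_{East} = 72.
Then x_{North} = 124 − 0.5·72 = 88.
Total catch: 72 + 88 = 160.

160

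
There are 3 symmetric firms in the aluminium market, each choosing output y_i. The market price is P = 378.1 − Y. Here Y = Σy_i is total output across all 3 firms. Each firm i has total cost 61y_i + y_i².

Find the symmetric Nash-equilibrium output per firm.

A representative firm's profit is π_i = y_i(378.1 − Y) − 61y_i − y_i², with Y = y_i + Σ_{j≠i} y_j.
First-order condition: 317.1 − 4y_i − Σ_{j≠i} y_j = 0.
Imposing symmetry (y_j = y for all j) turns Σ_{j≠i} y_j into 2y, so 317.1 = 6y and y = 52.85.

52.85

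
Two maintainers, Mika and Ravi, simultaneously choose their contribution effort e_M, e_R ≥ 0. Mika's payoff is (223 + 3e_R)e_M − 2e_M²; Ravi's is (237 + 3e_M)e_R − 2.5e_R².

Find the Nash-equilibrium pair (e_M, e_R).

166, 147

Expanding Mika's payoff: 223e_M + 3e_Re_M − 2e_M².
∂π/∂e_M = 223 + 3e_R − 4e_M = 0, so e_M = 55.75 + 0.75e_R.
Likewise for Ravi: e_R = 47.4 + 0.6e_M.
Substituting the second reaction function into the first: e_M = 55.75 + 0.75(47.4 + 0.6e_M), which gives 0.55e_M = 91.3 ⇒ e_M = 166.
Then e_R = 47.4 + 0.6·166 = 147.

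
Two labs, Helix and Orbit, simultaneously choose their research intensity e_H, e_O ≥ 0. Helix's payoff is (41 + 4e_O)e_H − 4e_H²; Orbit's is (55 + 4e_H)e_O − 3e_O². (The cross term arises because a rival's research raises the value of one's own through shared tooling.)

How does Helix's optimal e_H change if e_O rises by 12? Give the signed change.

6

Expanding Helix's payoff: 41e_H + 4e_Oe_H − 4e_H².
∂π/∂e_H = 41 + 4e_O − 8e_H = 0, so e_H = 5.125 + 0.5e_O.
The reaction-function slope is 0.5, so a 12-unit rise in e_O moves e_H by 0.5 × 12 = 6. Helix's best response rises — the actions are strategic complements.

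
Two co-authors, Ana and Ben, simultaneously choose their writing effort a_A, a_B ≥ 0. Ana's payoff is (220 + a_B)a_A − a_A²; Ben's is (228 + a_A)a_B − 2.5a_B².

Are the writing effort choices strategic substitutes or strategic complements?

Expanding Ana's payoff: 220a_A + a_Ba_A − a_A².
∂π/∂a_A = 220 + a_B − 2a_A = 0, so a_A = 110 + 0.5a_B.
The best-response slope da_A/da_B = 0.5 > 0: the reaction function is upward-sloping, so the choices are strategic complements.

strategic complements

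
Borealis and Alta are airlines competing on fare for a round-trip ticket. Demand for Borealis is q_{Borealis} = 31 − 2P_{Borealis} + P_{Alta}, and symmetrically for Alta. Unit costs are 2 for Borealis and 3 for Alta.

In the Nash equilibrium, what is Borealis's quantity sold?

19.6

Borealis's profit: π = (P_{Borealis} − 2)(31 − 2P_{Borealis} + P_{Alta}).
∂π/∂P_{Borealis} = 35 − 4P_{Borealis} + P_{Alta} = 0 ⇒ P_{Borealis} = 8.75 + 0.25P_{Alta}.
Similarly P_{Alta} = 9.25 + 0.25P_{Borealis}.
Substituting the second reaction function into the first: P_{Borealis} = 8.75 + 0.25(9.25 + 0.25P_{Borealis}), which gives 0.9375P_{Borealis} = 11.0625 ⇒ P_{Borealis} = 11.8.
Then P_{Alta} = 9.25 + 0.25·11.8 = 12.2.
q_{Borealis} = 31 − 2·11.8 + 12.2 = 19.6.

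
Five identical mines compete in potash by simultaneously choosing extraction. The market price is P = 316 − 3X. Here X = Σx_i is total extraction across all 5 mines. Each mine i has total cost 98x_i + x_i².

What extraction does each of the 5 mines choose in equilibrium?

10.9

A representative mine's profit is π_i = x_i(316 − 3X) − 98x_i − x_i², with X = x_i + Σ_{j≠i} x_j.
First-order condition: 218 − 8x_i − 3Σ_{j≠i} x_j = 0.
Imposing symmetry (x_j = x for all j) turns Σ_{j≠i} x_j into 4x, so 218 = 20x and x = 10.9.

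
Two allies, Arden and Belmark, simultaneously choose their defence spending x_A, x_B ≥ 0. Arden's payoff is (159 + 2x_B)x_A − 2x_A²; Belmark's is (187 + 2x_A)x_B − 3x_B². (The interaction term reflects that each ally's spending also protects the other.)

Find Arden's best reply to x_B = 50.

64.75

Expanding Arden's payoff: 159x_A + 2x_Bx_A − 2x_A².
∂π/∂x_A = 159 + 2x_B − 4x_A = 0, so x_A = 39.75 + 0.5x_B.
At x_B = 50: x_A = 39.75 + 0.5·50 = 64.75.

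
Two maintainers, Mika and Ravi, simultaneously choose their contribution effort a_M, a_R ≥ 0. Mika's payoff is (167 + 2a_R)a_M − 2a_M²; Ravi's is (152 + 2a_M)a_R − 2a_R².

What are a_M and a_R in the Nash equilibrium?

Expanding Mika's payoff: 167a_M + 2a_Ra_M − 2a_M².
∂π/∂a_M = 167 + 2a_R − 4a_M = 0, so a_M = 41.75 + 0.5a_R.
Likewise for Ravi: a_R = 38 + 0.5a_M.
Plugging a_R into Mika's best response: a_M = 41.75 + 0.5(38 + 0.5a_M) ⇒ 0.75a_M = 60.75, so a_M = 81.
Then a_R = 38 + 0.5·81 = 78.5.

81, 78.5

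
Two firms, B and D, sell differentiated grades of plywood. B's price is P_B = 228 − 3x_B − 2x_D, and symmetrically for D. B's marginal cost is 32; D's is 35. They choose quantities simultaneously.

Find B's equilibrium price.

Firm B's profit: π = x_B(228 − 3x_B − 2x_D) − 32x_B.
∂π/∂x_B = 196 − 6x_B − 2x_D = 0 ⇒ x_B = 98/3 − (1/3)x_D.
Similarly x_D = 193/6 − (1/3)x_B.
Plugging x_D into B's best response: x_B = 98/3 − (1/3)(193/6 − (1/3)x_B) ⇒ (8/9)x_B = 395/18, so x_B = 24.6875.
Then x_D = 193/6 − (1/3)·24.6875 = 23.9375.
P_B = 228 − 3·24.6875 − 2·23.9375 = 106.0625.

106.0625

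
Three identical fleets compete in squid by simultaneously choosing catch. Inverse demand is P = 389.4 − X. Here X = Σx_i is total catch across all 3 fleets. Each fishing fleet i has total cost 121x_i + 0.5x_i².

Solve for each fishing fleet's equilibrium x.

53.68

A representative fishing fleet's profit is π_i = x_i(389.4 − X) − 121x_i − 0.5x_i², with X = x_i + Σ_{j≠i} x_j.
First-order condition: 268.4 − 3x_i − Σ_{j≠i} x_j = 0.
Imposing symmetry (x_j = x for all j) turns Σ_{j≠i} x_j into 2x, so 268.4 = 5x and x = 53.68.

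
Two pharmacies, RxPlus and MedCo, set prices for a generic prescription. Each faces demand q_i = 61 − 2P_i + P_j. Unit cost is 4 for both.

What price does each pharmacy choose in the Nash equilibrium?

RxPlus's profit: π = (P_{RxPlus} − 4)(61 − 2P_{RxPlus} + P_{MedCo}).
∂π/∂P_{RxPlus} = 69 − 4P_{RxPlus} + P_{MedCo} = 0 ⇒ P_{RxPlus} = 17.25 + 0.25P_{MedCo}.
By symmetry P_{MedCo} = P_{RxPlus}; substituting into the reaction function, 0.75P_{RxPlus} = 17.25 and P_{RxPlus} = 23.

23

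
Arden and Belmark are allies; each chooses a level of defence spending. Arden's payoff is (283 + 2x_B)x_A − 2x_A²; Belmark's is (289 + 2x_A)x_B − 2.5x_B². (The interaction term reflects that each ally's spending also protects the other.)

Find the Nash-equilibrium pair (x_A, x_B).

Expanding Arden's payoff: 283x_A + 2x_Bx_A − 2x_A².
∂π/∂x_A = 283 + 2x_B − 4x_A = 0, so x_A = 70.75 + 0.5x_B.
Likewise for Belmark: x_B = 57.8 + 0.4x_A.
Solving the two reaction functions simultaneously: (1 − (0.5)(0.4))x_A = 70.75 + 0.5·57.8, so 0.8x_A = 99.65 and x_A = 124.5625.
Then x_B = 57.8 + 0.4·124.5625 = 107.625.

124.5625, 107.625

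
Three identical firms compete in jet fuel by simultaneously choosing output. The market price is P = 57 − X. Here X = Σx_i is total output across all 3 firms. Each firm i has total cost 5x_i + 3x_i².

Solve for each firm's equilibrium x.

5.2

A representative firm's profit is π_i = x_i(57 − X) − 5x_i − 3x_i², with X = x_i + Σ_{j≠i} x_j.
First-order condition: 52 − 8x_i − Σ_{j≠i} x_j = 0.
With identical firms, set every x_j = x: then 52 − 8x − 2x = 0, i.e. x = 52/10 = 5.2.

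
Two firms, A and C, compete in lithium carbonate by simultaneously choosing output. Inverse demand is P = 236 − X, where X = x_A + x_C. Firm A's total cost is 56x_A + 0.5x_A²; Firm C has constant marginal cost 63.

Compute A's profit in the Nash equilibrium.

Firm A's profit: π = x_A(236 − (x_A + x_C)) − 56x_A − 0.5x_A².
∂π/∂x_A = 180 − 3x_A − x_C = 0, so x_A = 60 − (1/3)x_C.
For C: ∂π/∂x_C = 173 − 2x_C − x_A = 0 ⇒ x_C = 86.5 − 0.5x_A.
Solving the two reaction functions simultaneously: (1 − (−1/3)(−0.5))x_A = 60 − (1/3)·86.5, so (5/6)x_A = 187/6 and x_A = 37.4.
Then x_C = 86.5 − 0.5·37.4 = 67.8.
Price P = 236 − 105.2 = 130.8.
A's profit: (130.8 − 56)·37.4 − 0.5(37.4)² = 2098.14.

2098.14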